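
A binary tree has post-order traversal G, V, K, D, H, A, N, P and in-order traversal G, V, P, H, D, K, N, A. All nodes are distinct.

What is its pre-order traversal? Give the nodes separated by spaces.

The last element of post-order is the root; it splits in-order into left and right subtrees.
Root P: left subtree has 2 nodes {G, V}, right has 5 {H, D, K, N, A}.
  Root V: left subtree has 1 node {G}, right has 0 { }.
  Root N: left subtree has 3 nodes {H, D, K}, right has 1 {A}.
    Root H: left subtree has 0 nodes { }, right has 2 {D, K}.
      Root D: left subtree has 0 nodes { }, right has 1 {K}.

P V G N H D K A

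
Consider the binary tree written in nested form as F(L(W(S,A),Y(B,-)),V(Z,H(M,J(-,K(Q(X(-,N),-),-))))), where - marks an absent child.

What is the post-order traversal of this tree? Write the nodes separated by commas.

S, A, W, B, Y, L, Z, M, N, X, Q, K, J, H, V, F

Post-order visits the left subtree, then the right subtree, then the node.
At F: go left to L.
  At L: go left to W.
    At W: go left to S.
      S is a leaf — visit S.
    At W: go right to A.
      A is a leaf — visit A.
    Visit W.
  At L: go right to Y.
    At Y: go left to B.
      B is a leaf — visit B.
    At Y: no right child.
    Visit Y.
  Visit L.
At F: go right to V.
  At V: go left to Z.
    Z is a leaf — visit Z.
  At V: go right to H.
    At H: go left to M.
      M is a leaf — visit M.
    At H: go right to J.
      At J: no left child.
      At J: go right to K.
        At K: go left to Q.
          At Q: go left to X.
            At X: no left child.
            At X: go right to N.
              N is a leaf — visit N.
            Visit X.
          At Q: no right child.
          Visit Q.
        At K: no right child.
        Visit K.
      Visit J.
    Visit H.
  Visit V.
Visit F.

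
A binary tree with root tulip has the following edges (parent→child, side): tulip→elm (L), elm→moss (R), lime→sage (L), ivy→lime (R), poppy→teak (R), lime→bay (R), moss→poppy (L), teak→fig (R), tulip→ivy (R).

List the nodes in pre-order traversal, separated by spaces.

Pre-order visits the node, then its left subtree, then its right subtree.
Visit tulip.
At tulip: go left to elm.
  Visit elm.
  At elm: no left child.
  At elm: go right to moss.
    Visit moss.
    At moss: go left to poppy.
      Visit poppy.
      At poppy: no left child.
      At poppy: go right to teak.
        Visit teak.
        At teak: no left child.
        At teak: go right to fig.
          fig is a leaf — visit fig.
    At moss: no right child.
At tulip: go right to ivy.
  Visit ivy.
  At ivy: no left child.
  At ivy: go right to lime.
    Visit lime.
    At lime: go left to sage.
      sage is a leaf — visit sage.
    At lime: go right to bay.
      bay is a leaf — visit bay.

tulip elm moss poppy teak fig ivy lime sage bay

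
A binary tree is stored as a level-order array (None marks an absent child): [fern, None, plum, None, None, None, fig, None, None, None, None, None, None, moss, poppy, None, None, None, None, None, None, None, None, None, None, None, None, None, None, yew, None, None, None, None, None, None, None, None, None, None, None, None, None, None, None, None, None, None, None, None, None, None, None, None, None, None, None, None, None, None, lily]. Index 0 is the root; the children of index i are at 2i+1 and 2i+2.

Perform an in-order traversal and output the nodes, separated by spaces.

fern plum moss fig yew lily poppy

In-order visits the left subtree, then the node, then the right subtree.
At fern: no left child.
Visit fern.
At fern: go right to plum.
  At plum: no left child.
  Visit plum.
  At plum: go right to fig.
    At fig: go left to moss.
      moss is a leaf — visit moss.
    Visit fig.
    At fig: go right to poppy.
      At poppy: go left to yew.
        At yew: no left child.
        Visit yew.
        At yew: go right to lily.
          lily is a leaf — visit lily.
      Visit poppy.
      At poppy: no right child.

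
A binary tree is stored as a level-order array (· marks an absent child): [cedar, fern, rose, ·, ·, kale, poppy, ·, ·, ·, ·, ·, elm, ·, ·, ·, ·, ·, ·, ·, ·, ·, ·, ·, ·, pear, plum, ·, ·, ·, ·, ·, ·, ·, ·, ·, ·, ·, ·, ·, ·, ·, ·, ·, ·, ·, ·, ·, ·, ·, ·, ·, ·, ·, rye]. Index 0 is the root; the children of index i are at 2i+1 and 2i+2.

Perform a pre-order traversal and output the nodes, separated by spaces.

cedar fern rose kale elm pear plum rye poppy

Pre-order visits the node, then its left subtree, then its right subtree.
Visit cedar.
At cedar: go left to fern.
  fern is a leaf — visit fern.
At cedar: go right to rose.
  Visit rose.
  At rose: go left to kale.
    Visit kale.
    At kale: no left child.
    At kale: go right to elm.
      Visit elm.
      At elm: go left to pear.
        pear is a leaf — visit pear.
      At elm: go right to plum.
        Visit plum.
        At plum: no left child.
        At plum: go right to rye.
          rye is a leaf — visit rye.
  At rose: go right to poppy.
    poppy is a leaf — visit poppy.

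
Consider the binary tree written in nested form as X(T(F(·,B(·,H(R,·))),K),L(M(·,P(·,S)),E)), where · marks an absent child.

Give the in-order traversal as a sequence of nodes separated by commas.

In-order visits the left subtree, then the node, then the right subtree.
At X: go left to T.
  At T: go left to F.
    At F: no left child.
    Visit F.
    At F: go right to B.
      At B: no left child.
      Visit B.
      At B: go right to H.
        At H: go left to R.
          R is a leaf — visit R.
        Visit H.
        At H: no right child.
  Visit T.
  At T: go right to K.
    K is a leaf — visit K.
Visit X.
At X: go right to L.
  At L: go left to M.
    At M: no left child.
    Visit M.
    At M: go right to P.
      At P: no left child.
      Visit P.
      At P: go right to S.
        S is a leaf — visit S.
  Visit L.
  At L: go right to E.
    E is a leaf — visit E.

F, B, R, H, T, K, X, M, P, S, L, E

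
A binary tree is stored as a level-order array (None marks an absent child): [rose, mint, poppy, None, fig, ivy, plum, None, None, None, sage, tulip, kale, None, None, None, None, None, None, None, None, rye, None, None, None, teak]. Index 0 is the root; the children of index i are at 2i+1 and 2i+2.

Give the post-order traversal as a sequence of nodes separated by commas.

rye, sage, fig, mint, tulip, teak, kale, ivy, plum, poppy, rose

Post-order visits the left subtree, then the right subtree, then the node.
At rose: go left to mint.
  At mint: no left child.
  At mint: go right to fig.
    At fig: no left child.
    At fig: go right to sage.
      At sage: go left to rye.
        rye is a leaf — visit rye.
      At sage: no right child.
      Visit sage.
    Visit fig.
  Visit mint.
At rose: go right to poppy.
  At poppy: go left to ivy.
    At ivy: go left to tulip.
      tulip is a leaf — visit tulip.
    At ivy: go right to kale.
      At kale: go left to teak.
        teak is a leaf — visit teak.
      At kale: no right child.
      Visit kale.
    Visit ivy.
  At poppy: go right to plum.
    plum is a leaf — visit plum.
  Visit poppy.
Visit rose.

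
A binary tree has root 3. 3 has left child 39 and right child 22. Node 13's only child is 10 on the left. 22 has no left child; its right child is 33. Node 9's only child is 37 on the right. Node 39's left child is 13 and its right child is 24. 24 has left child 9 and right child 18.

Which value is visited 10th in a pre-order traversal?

Pre-order visits the node, then its left subtree, then its right subtree.
Visit 3.
At 3: go left to 39.
  Visit 39.
  At 39: go left to 13.
    Visit 13.
    At 13: go left to 10.
      10 is a leaf — visit 10.
    At 13: no right child.
  At 39: go right to 24.
    Visit 24.
    At 24: go left to 9.
      Visit 9.
      At 9: no left child.
      At 9: go right to 37.
        37 is a leaf — visit 37.
    At 24: go right to 18.
      18 is a leaf — visit 18.
At 3: go right to 22.
  Visit 22.
  At 22: no left child.
  At 22: go right to 33.
    33 is a leaf — visit 33.
Full pre-order sequence: 3, 39, 13, 10, 24, 9, 37, 18, 22, 33.

33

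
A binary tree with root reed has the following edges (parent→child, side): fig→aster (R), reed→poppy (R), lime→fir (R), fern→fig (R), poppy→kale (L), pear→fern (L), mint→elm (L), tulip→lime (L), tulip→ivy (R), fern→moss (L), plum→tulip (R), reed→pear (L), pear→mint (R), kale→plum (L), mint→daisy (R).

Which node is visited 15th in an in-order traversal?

In-order visits the left subtree, then the node, then the right subtree.
At reed: go left to pear.
  At pear: go left to fern.
    At fern: go left to moss.
      moss is a leaf — visit moss.
    Visit fern.
    At fern: go right to fig.
      At fig: no left child.
      Visit fig.
      At fig: go right to aster.
        aster is a leaf — visit aster.
  Visit pear.
  At pear: go right to mint.
    At mint: go left to elm.
      elm is a leaf — visit elm.
    Visit mint.
    At mint: go right to daisy.
      daisy is a leaf — visit daisy.
Visit reed.
At reed: go right to poppy.
  At poppy: go left to kale.
    At kale: go left to plum.
      At plum: no left child.
      Visit plum.
      At plum: go right to tulip.
        At tulip: go left to lime.
          At lime: no left child.
          Visit lime.
          At lime: go right to fir.
            fir is a leaf — visit fir.
        Visit tulip.
        At tulip: go right to ivy.
          ivy is a leaf — visit ivy.
    Visit kale.
    At kale: no right child.
  Visit poppy.
  At poppy: no right child.
Full in-order sequence: moss, fern, fig, aster, pear, elm, mint, daisy, reed, plum, lime, fir, tulip, ivy, kale, poppy.

kale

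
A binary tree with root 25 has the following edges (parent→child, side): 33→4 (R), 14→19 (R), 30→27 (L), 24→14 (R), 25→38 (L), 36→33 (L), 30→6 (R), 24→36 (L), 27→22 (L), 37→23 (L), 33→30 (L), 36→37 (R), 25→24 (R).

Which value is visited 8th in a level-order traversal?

Level-order visits nodes level by level from the root, left to right within each level.
Level 0: 25
Level 1: 38, 24
Level 2: 36, 14
Level 3: 33, 37, 19
Level 4: 30, 4, 23
Level 5: 27, 6
Level 6: 22
Full level-order sequence: 25, 38, 24, 36, 14, 33, 37, 19, 30, 4, 23, 27, 6, 22.

19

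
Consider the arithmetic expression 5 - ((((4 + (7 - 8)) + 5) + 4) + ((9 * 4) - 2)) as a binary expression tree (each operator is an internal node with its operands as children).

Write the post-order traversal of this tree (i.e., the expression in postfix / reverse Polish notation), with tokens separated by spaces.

Post-order on an expression tree gives postfix notation: for each operator, emit left operand, right operand, then the operator.

5 4 7 8 - + 5 + 4 + 9 4 * 2 - + -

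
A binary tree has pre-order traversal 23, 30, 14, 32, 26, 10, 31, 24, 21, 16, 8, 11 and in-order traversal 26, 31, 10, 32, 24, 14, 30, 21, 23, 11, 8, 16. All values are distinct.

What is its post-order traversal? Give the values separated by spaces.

31 10 26 24 32 14 21 30 11 8 16 23

The first element of pre-order is the root; it splits in-order into left and right subtrees.
Root 23: left subtree has 8 nodes {26, 31, 10, 32, 24, 14, 30, 21}, right has 3 {11, 8, 16}.
  Root 30: left subtree has 6 nodes {26, 31, 10, 32, 24, 14}, right has 1 {21}.
    Root 14: left subtree has 5 nodes {26, 31, 10, 32, 24}, right has 0 { }.
      Root 32: left subtree has 3 nodes {26, 31, 10}, right has 1 {24}.
        Root 26: left subtree has 0 nodes { }, right has 2 {31, 10}.
          Root 10: left subtree has 1 node {31}, right has 0 { }.
  Root 16: left subtree has 2 nodes {11, 8}, right has 0 { }.
    Root 8: left subtree has 1 node {11}, right has 0 { }.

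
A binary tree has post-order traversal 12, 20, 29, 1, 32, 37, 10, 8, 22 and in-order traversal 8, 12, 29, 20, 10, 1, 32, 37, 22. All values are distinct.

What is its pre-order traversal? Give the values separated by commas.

22, 8, 10, 29, 12, 20, 37, 32, 1

The last element of post-order is the root; it splits in-order into left and right subtrees.
Root 22: left subtree has 8 nodes {8, 12, 29, 20, 10, 1, 32, 37}, right has 0 { }.
  Root 8: left subtree has 0 nodes { }, right has 7 {12, 29, 20, 10, 1, 32, 37}.
    Root 10: left subtree has 3 nodes {12, 29, 20}, right has 3 {1, 32, 37}.
      Root 29: left subtree has 1 node {12}, right has 1 {20}.
      Root 37: left subtree has 2 nodes {1, 32}, right has 0 { }.
        Root 32: left subtree has 1 node {1}, right has 0 { }.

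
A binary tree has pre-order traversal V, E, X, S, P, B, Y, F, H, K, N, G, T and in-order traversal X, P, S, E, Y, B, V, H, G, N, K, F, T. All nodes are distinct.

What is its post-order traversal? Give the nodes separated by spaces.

The first element of pre-order is the root; it splits in-order into left and right subtrees.
Root V: left subtree has 6 nodes {X, P, S, E, Y, B}, right has 6 {H, G, N, K, F, T}.
  Root E: left subtree has 3 nodes {X, P, S}, right has 2 {Y, B}.
    Root X: left subtree has 0 nodes { }, right has 2 {P, S}.
      Root S: left subtree has 1 node {P}, right has 0 { }.
    Root B: left subtree has 1 node {Y}, right has 0 { }.
  Root F: left subtree has 4 nodes {H, G, N, K}, right has 1 {T}.
    Root H: left subtree has 0 nodes { }, right has 3 {G, N, K}.
      Root K: left subtree has 2 nodes {G, N}, right has 0 { }.
        Root N: left subtree has 1 node {G}, right has 0 { }.

P S X Y B E G N K H T F V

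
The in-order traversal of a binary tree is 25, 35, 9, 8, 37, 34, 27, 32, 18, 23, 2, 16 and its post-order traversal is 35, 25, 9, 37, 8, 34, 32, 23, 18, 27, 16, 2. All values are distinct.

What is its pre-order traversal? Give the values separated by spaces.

2 27 34 8 9 25 35 37 18 32 23 16

The last element of post-order is the root; it splits in-order into left and right subtrees.
Root 2: left subtree has 10 nodes {25, 35, 9, 8, 37, 34, 27, 32, 18, 23}, right has 1 {16}.
  Root 27: left subtree has 6 nodes {25, 35, 9, 8, 37, 34}, right has 3 {32, 18, 23}.
    Root 34: left subtree has 5 nodes {25, 35, 9, 8, 37}, right has 0 { }.
      Root 8: left subtree has 3 nodes {25, 35, 9}, right has 1 {37}.
        Root 9: left subtree has 2 nodes {25, 35}, right has 0 { }.
          Root 25: left subtree has 0 nodes { }, right has 1 {35}.
    Root 18: left subtree has 1 node {32}, right has 1 {23}.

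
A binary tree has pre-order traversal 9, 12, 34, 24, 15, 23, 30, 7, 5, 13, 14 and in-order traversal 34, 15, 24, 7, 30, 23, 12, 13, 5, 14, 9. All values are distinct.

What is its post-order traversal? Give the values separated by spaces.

The first element of pre-order is the root; it splits in-order into left and right subtrees.
Root 9: left subtree has 10 nodes {34, 15, 24, 7, 30, 23, 12, 13, 5, 14}, right has 0 { }.
  Root 12: left subtree has 6 nodes {34, 15, 24, 7, 30, 23}, right has 3 {13, 5, 14}.
    Root 34: left subtree has 0 nodes { }, right has 5 {15, 24, 7, 30, 23}.
      Root 24: left subtree has 1 node {15}, right has 3 {7, 30, 23}.
        Root 23: left subtree has 2 nodes {7, 30}, right has 0 { }.
          Root 30: left subtree has 1 node {7}, right has 0 { }.
    Root 5: left subtree has 1 node {13}, right has 1 {14}.

15 7 30 23 24 34 13 14 5 12 9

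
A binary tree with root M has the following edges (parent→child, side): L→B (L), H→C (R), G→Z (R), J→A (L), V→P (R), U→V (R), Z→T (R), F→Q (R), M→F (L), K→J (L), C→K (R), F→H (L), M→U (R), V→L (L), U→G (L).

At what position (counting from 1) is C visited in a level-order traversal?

Level-order visits nodes level by level from the root, left to right within each level.
Level 0: M
Level 1: F, U
Level 2: H, Q, G, V
Level 3: C, Z, L, P
Level 4: K, T, B
Level 5: J
Level 6: A
Full level-order sequence: M, F, U, H, Q, G, V, C, Z, L, P, K, T, B, J, A.

8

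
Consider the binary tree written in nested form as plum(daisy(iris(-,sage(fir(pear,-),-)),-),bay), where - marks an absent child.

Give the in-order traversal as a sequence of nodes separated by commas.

In-order visits the left subtree, then the node, then the right subtree.
At plum: go left to daisy.
  At daisy: go left to iris.
    At iris: no left child.
    Visit iris.
    At iris: go right to sage.
      At sage: go left to fir.
        At fir: go left to pear.
          pear is a leaf — visit pear.
        Visit fir.
        At fir: no right child.
      Visit sage.
      At sage: no right child.
  Visit daisy.
  At daisy: no right child.
Visit plum.
At plum: go right to bay.
  bay is a leaf — visit bay.

iris, pear, fir, sage, daisy, plum, bay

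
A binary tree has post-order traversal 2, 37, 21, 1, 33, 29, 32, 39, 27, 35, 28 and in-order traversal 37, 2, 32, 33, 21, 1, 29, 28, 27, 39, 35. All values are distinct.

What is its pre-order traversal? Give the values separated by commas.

28, 32, 37, 2, 29, 33, 1, 21, 35, 27, 39

The last element of post-order is the root; it splits in-order into left and right subtrees.
Root 28: left subtree has 7 nodes {37, 2, 32, 33, 21, 1, 29}, right has 3 {27, 39, 35}.
  Root 32: left subtree has 2 nodes {37, 2}, right has 4 {33, 21, 1, 29}.
    Root 37: left subtree has 0 nodes { }, right has 1 {2}.
    Root 29: left subtree has 3 nodes {33, 21, 1}, right has 0 { }.
      Root 33: left subtree has 0 nodes { }, right has 2 {21, 1}.
        Root 1: left subtree has 1 node {21}, right has 0 { }.
  Root 35: left subtree has 2 nodes {27, 39}, right has 0 { }.
    Root 27: left subtree has 0 nodes { }, right has 1 {39}.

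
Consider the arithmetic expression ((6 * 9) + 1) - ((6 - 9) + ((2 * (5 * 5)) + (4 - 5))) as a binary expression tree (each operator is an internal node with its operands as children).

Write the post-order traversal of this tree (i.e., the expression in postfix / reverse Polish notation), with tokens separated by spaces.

Post-order on an expression tree gives postfix notation: for each operator, emit left operand, right operand, then the operator.

6 9 * 1 + 6 9 - 2 5 5 * * 4 5 - + + -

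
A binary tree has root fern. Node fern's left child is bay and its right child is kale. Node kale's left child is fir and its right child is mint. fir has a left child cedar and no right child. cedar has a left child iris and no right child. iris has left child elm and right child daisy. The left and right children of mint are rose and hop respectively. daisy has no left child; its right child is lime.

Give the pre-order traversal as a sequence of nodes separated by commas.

Pre-order visits the node, then its left subtree, then its right subtree.
Visit fern.
At fern: go left to bay.
  bay is a leaf — visit bay.
At fern: go right to kale.
  Visit kale.
  At kale: go left to fir.
    Visit fir.
    At fir: go left to cedar.
      Visit cedar.
      At cedar: go left to iris.
        Visit iris.
        At iris: go left to elm.
          elm is a leaf — visit elm.
        At iris: go right to daisy.
          Visit daisy.
          At daisy: no left child.
          At daisy: go right to lime.
            lime is a leaf — visit lime.
      At cedar: no right child.
    At fir: no right child.
  At kale: go right to mint.
    Visit mint.
    At mint: go left to rose.
      rose is a leaf — visit rose.
    At mint: go right to hop.
      hop is a leaf — visit hop.

fern, bay, kale, fir, cedar, iris, elm, daisy, lime, mint, rose, hop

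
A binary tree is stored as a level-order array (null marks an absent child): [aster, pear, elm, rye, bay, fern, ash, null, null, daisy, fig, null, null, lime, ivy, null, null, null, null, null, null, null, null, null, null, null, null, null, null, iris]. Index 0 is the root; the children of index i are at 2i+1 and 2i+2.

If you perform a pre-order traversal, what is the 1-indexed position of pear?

2

Pre-order visits the node, then its left subtree, then its right subtree.
Visit aster.
At aster: go left to pear.
  Visit pear.
  At pear: go left to rye.
    rye is a leaf — visit rye.
  At pear: go right to bay.
    Visit bay.
    At bay: go left to daisy.
      daisy is a leaf — visit daisy.
    At bay: go right to fig.
      fig is a leaf — visit fig.
At aster: go right to elm.
  Visit elm.
  At elm: go left to fern.
    fern is a leaf — visit fern.
  At elm: go right to ash.
    Visit ash.
    At ash: go left to lime.
      lime is a leaf — visit lime.
    At ash: go right to ivy.
      Visit ivy.
      At ivy: go left to iris.
        iris is a leaf — visit iris.
      At ivy: no right child.
Full pre-order sequence: aster, pear, rye, bay, daisy, fig, elm, fern, ash, lime, ivy, iris.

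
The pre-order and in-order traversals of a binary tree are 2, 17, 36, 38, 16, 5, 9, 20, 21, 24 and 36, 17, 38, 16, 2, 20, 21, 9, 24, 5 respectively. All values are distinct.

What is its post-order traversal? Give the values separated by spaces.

The first element of pre-order is the root; it splits in-order into left and right subtrees.
Root 2: left subtree has 4 nodes {36, 17, 38, 16}, right has 5 {20, 21, 9, 24, 5}.
  Root 17: left subtree has 1 node {36}, right has 2 {38, 16}.
    Root 38: left subtree has 0 nodes { }, right has 1 {16}.
  Root 5: left subtree has 4 nodes {20, 21, 9, 24}, right has 0 { }.
    Root 9: left subtree has 2 nodes {20, 21}, right has 1 {24}.
      Root 20: left subtree has 0 nodes { }, right has 1 {21}.

36 16 38 17 21 20 24 9 5 2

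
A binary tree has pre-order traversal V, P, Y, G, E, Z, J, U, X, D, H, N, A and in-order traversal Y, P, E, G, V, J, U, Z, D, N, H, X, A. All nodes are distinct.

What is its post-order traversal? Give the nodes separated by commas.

The first element of pre-order is the root; it splits in-order into left and right subtrees.
Root V: left subtree has 4 nodes {Y, P, E, G}, right has 8 {J, U, Z, D, N, H, X, A}.
  Root P: left subtree has 1 node {Y}, right has 2 {E, G}.
    Root G: left subtree has 1 node {E}, right has 0 { }.
  Root Z: left subtree has 2 nodes {J, U}, right has 5 {D, N, H, X, A}.
    Root J: left subtree has 0 nodes { }, right has 1 {U}.
    Root X: left subtree has 3 nodes {D, N, H}, right has 1 {A}.
      Root D: left subtree has 0 nodes { }, right has 2 {N, H}.
        Root H: left subtree has 1 node {N}, right has 0 { }.

Y, E, G, P, U, J, N, H, D, A, X, Z, V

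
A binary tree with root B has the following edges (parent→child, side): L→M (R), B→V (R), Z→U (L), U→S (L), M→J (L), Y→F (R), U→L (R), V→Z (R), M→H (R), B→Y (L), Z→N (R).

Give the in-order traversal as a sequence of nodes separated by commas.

Y, F, B, V, S, U, L, J, M, H, Z, N

In-order visits the left subtree, then the node, then the right subtree.
At B: go left to Y.
  At Y: no left child.
  Visit Y.
  At Y: go right to F.
    F is a leaf — visit F.
Visit B.
At B: go right to V.
  At V: no left child.
  Visit V.
  At V: go right to Z.
    At Z: go left to U.
      At U: go left to S.
        S is a leaf — visit S.
      Visit U.
      At U: go right to L.
        At L: no left child.
        Visit L.
        At L: go right to M.
          At M: go left to J.
            J is a leaf — visit J.
          Visit M.
          At M: go right to H.
            H is a leaf — visit H.
    Visit Z.
    At Z: go right to N.
      N is a leaf — visit N.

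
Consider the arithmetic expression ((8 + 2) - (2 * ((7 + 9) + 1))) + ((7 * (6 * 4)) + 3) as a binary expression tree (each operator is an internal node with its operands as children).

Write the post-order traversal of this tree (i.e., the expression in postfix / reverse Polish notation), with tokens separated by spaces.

8 2 + 2 7 9 + 1 + * - 7 6 4 * * 3 + +

Post-order on an expression tree gives postfix notation: for each operator, emit left operand, right operand, then the operator.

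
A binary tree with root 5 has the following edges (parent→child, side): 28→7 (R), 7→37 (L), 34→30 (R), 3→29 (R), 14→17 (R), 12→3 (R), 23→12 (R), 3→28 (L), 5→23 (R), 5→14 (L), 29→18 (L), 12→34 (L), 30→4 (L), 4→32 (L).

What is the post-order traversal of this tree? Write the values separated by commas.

17, 14, 32, 4, 30, 34, 37, 7, 28, 18, 29, 3, 12, 23, 5

Post-order visits the left subtree, then the right subtree, then the node.
At 5: go left to 14.
  At 14: no left child.
  At 14: go right to 17.
    17 is a leaf — visit 17.
  Visit 14.
At 5: go right to 23.
  At 23: no left child.
  At 23: go right to 12.
    At 12: go left to 34.
      At 34: no left child.
      At 34: go right to 30.
        At 30: go left to 4.
          At 4: go left to 32.
            32 is a leaf — visit 32.
          At 4: no right child.
          Visit 4.
        At 30: no right child.
        Visit 30.
      Visit 34.
    At 12: go right to 3.
      At 3: go left to 28.
        At 28: no left child.
        At 28: go right to 7.
          At 7: go left to 37.
            37 is a leaf — visit 37.
          At 7: no right child.
          Visit 7.
        Visit 28.
      At 3: go right to 29.
        At 29: go left to 18.
          18 is a leaf — visit 18.
        At 29: no right child.
        Visit 29.
      Visit 3.
    Visit 12.
  Visit 23.
Visit 5.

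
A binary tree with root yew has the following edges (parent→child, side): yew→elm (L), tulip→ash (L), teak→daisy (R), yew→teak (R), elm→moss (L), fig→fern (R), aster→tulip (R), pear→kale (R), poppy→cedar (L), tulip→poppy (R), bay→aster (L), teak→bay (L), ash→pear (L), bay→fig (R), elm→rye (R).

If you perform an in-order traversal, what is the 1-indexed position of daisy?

16

In-order visits the left subtree, then the node, then the right subtree.
At yew: go left to elm.
  At elm: go left to moss.
    moss is a leaf — visit moss.
  Visit elm.
  At elm: go right to rye.
    rye is a leaf — visit rye.
Visit yew.
At yew: go right to teak.
  At teak: go left to bay.
    At bay: go left to aster.
      At aster: no left child.
      Visit aster.
      At aster: go right to tulip.
        At tulip: go left to ash.
          At ash: go left to pear.
            At pear: no left child.
            Visit pear.
            At pear: go right to kale.
              kale is a leaf — visit kale.
          Visit ash.
          At ash: no right child.
        Visit tulip.
        At tulip: go right to poppy.
          At poppy: go left to cedar.
            cedar is a leaf — visit cedar.
          Visit poppy.
          At poppy: no right child.
    Visit bay.
    At bay: go right to fig.
      At fig: no left child.
      Visit fig.
      At fig: go right to fern.
        fern is a leaf — visit fern.
  Visit teak.
  At teak: go right to daisy.
    daisy is a leaf — visit daisy.
Full in-order sequence: moss, elm, rye, yew, aster, pear, kale, ash, tulip, cedar, poppy, bay, fig, fern, teak, daisy.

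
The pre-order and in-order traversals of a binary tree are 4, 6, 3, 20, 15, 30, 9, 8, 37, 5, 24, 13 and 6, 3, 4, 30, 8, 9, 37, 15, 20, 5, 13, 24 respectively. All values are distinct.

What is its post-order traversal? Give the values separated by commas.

3, 6, 8, 37, 9, 30, 15, 13, 24, 5, 20, 4

The first element of pre-order is the root; it splits in-order into left and right subtrees.
Root 4: left subtree has 2 nodes {6, 3}, right has 9 {30, 8, 9, 37, 15, 20, 5, 13, 24}.
  Root 6: left subtree has 0 nodes { }, right has 1 {3}.
  Root 20: left subtree has 5 nodes {30, 8, 9, 37, 15}, right has 3 {5, 13, 24}.
    Root 15: left subtree has 4 nodes {30, 8, 9, 37}, right has 0 { }.
      Root 30: left subtree has 0 nodes { }, right has 3 {8, 9, 37}.
        Root 9: left subtree has 1 node {8}, right has 1 {37}.
    Root 5: left subtree has 0 nodes { }, right has 2 {13, 24}.
      Root 24: left subtree has 1 node {13}, right has 0 { }.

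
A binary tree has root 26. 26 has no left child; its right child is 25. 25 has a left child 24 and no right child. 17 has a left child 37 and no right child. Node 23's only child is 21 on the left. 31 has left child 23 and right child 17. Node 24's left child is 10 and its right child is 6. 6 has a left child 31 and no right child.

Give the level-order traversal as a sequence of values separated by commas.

26, 25, 24, 10, 6, 31, 23, 17, 21, 37

Level-order visits nodes level by level from the root, left to right within each level.
Level 0: 26
Level 1: 25
Level 2: 24
Level 3: 10, 6
Level 4: 31
Level 5: 23, 17
Level 6: 21, 37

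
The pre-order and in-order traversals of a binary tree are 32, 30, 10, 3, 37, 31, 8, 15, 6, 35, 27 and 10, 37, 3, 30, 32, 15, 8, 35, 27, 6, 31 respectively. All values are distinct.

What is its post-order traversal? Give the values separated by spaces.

37 3 10 30 15 27 35 6 8 31 32

The first element of pre-order is the root; it splits in-order into left and right subtrees.
Root 32: left subtree has 4 nodes {10, 37, 3, 30}, right has 6 {15, 8, 35, 27, 6, 31}.
  Root 30: left subtree has 3 nodes {10, 37, 3}, right has 0 { }.
    Root 10: left subtree has 0 nodes { }, right has 2 {37, 3}.
      Root 3: left subtree has 1 node {37}, right has 0 { }.
  Root 31: left subtree has 5 nodes {15, 8, 35, 27, 6}, right has 0 { }.
    Root 8: left subtree has 1 node {15}, right has 3 {35, 27, 6}.
      Root 6: left subtree has 2 nodes {35, 27}, right has 0 { }.
        Root 35: left subtree has 0 nodes { }, right has 1 {27}.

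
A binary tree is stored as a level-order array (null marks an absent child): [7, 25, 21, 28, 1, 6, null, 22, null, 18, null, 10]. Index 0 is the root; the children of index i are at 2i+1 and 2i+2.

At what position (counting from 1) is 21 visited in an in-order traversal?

In-order visits the left subtree, then the node, then the right subtree.
At 7: go left to 25.
  At 25: go left to 28.
    At 28: go left to 22.
      22 is a leaf — visit 22.
    Visit 28.
    At 28: no right child.
  Visit 25.
  At 25: go right to 1.
    At 1: go left to 18.
      18 is a leaf — visit 18.
    Visit 1.
    At 1: no right child.
Visit 7.
At 7: go right to 21.
  At 21: go left to 6.
    At 6: go left to 10.
      10 is a leaf — visit 10.
    Visit 6.
    At 6: no right child.
  Visit 21.
  At 21: no right child.
Full in-order sequence: 22, 28, 25, 18, 1, 7, 10, 6, 21.

9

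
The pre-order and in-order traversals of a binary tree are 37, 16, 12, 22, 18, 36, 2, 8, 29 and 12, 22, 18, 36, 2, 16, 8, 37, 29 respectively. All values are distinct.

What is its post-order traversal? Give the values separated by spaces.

2 36 18 22 12 8 16 29 37

The first element of pre-order is the root; it splits in-order into left and right subtrees.
Root 37: left subtree has 7 nodes {12, 22, 18, 36, 2, 16, 8}, right has 1 {29}.
  Root 16: left subtree has 5 nodes {12, 22, 18, 36, 2}, right has 1 {8}.
    Root 12: left subtree has 0 nodes { }, right has 4 {22, 18, 36, 2}.
      Root 22: left subtree has 0 nodes { }, right has 3 {18, 36, 2}.
        Root 18: left subtree has 0 nodes { }, right has 2 {36, 2}.
          Root 36: left subtree has 0 nodes { }, right has 1 {2}.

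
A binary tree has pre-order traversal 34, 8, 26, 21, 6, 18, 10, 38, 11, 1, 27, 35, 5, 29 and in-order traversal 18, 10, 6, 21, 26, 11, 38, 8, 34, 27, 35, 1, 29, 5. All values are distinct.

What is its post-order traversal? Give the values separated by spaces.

10 18 6 21 11 38 26 8 35 27 29 5 1 34

The first element of pre-order is the root; it splits in-order into left and right subtrees.
Root 34: left subtree has 8 nodes {18, 10, 6, 21, 26, 11, 38, 8}, right has 5 {27, 35, 1, 29, 5}.
  Root 8: left subtree has 7 nodes {18, 10, 6, 21, 26, 11, 38}, right has 0 { }.
    Root 26: left subtree has 4 nodes {18, 10, 6, 21}, right has 2 {11, 38}.
      Root 21: left subtree has 3 nodes {18, 10, 6}, right has 0 { }.
        Root 6: left subtree has 2 nodes {18, 10}, right has 0 { }.
          Root 18: left subtree has 0 nodes { }, right has 1 {10}.
      Root 38: left subtree has 1 node {11}, right has 0 { }.
  Root 1: left subtree has 2 nodes {27, 35}, right has 2 {29, 5}.
    Root 27: left subtree has 0 nodes { }, right has 1 {35}.
    Root 5: left subtree has 1 node {29}, right has 0 { }.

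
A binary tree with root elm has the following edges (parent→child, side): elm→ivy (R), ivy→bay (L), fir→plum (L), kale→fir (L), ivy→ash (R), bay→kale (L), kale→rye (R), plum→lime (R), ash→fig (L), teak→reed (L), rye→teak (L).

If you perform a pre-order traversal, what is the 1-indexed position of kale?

4

Pre-order visits the node, then its left subtree, then its right subtree.
Visit elm.
At elm: no left child.
At elm: go right to ivy.
  Visit ivy.
  At ivy: go left to bay.
    Visit bay.
    At bay: go left to kale.
      Visit kale.
      At kale: go left to fir.
        Visit fir.
        At fir: go left to plum.
          Visit plum.
          At plum: no left child.
          At plum: go right to lime.
            lime is a leaf — visit lime.
        At fir: no right child.
      At kale: go right to rye.
        Visit rye.
        At rye: go left to teak.
          Visit teak.
          At teak: go left to reed.
            reed is a leaf — visit reed.
          At teak: no right child.
        At rye: no right child.
    At bay: no right child.
  At ivy: go right to ash.
    Visit ash.
    At ash: go left to fig.
      fig is a leaf — visit fig.
    At ash: no right child.
Full pre-order sequence: elm, ivy, bay, kale, fir, plum, lime, rye, teak, reed, ash, fig.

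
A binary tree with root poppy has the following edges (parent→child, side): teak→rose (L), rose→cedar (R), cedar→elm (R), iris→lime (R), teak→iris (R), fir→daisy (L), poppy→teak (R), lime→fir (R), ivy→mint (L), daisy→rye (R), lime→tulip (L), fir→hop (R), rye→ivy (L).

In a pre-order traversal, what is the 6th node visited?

iris

Pre-order visits the node, then its left subtree, then its right subtree.
Visit poppy.
At poppy: no left child.
At poppy: go right to teak.
  Visit teak.
  At teak: go left to rose.
    Visit rose.
    At rose: no left child.
    At rose: go right to cedar.
      Visit cedar.
      At cedar: no left child.
      At cedar: go right to elm.
        elm is a leaf — visit elm.
  At teak: go right to iris.
    Visit iris.
    At iris: no left child.
    At iris: go right to lime.
      Visit lime.
      At lime: go left to tulip.
        tulip is a leaf — visit tulip.
      At lime: go right to fir.
        Visit fir.
        At fir: go left to daisy.
          Visit daisy.
          At daisy: no left child.
          At daisy: go right to rye.
            Visit rye.
            At rye: go left to ivy.
              Visit ivy.
              At ivy: go left to mint.
                mint is a leaf — visit mint.
              At ivy: no right child.
            At rye: no right child.
        At fir: go right to hop.
          hop is a leaf — visit hop.
Full pre-order sequence: poppy, teak, rose, cedar, elm, iris, lime, tulip, fir, daisy, rye, ivy, mint, hop.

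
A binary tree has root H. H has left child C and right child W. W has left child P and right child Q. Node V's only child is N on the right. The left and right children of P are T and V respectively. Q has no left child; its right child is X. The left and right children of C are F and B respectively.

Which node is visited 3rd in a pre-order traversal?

Pre-order visits the node, then its left subtree, then its right subtree.
Visit H.
At H: go left to C.
  Visit C.
  At C: go left to F.
    F is a leaf — visit F.
  At C: go right to B.
    B is a leaf — visit B.
At H: go right to W.
  Visit W.
  At W: go left to P.
    Visit P.
    At P: go left to T.
      T is a leaf — visit T.
    At P: go right to V.
      Visit V.
      At V: no left child.
      At V: go right to N.
        N is a leaf — visit N.
  At W: go right to Q.
    Visit Q.
    At Q: no left child.
    At Q: go right to X.
      X is a leaf — visit X.
Full pre-order sequence: H, C, F, B, W, P, T, V, N, Q, X.

F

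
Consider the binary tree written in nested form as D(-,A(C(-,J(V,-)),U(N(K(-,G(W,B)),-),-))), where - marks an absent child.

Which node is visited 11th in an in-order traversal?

U

In-order visits the left subtree, then the node, then the right subtree.
At D: no left child.
Visit D.
At D: go right to A.
  At A: go left to C.
    At C: no left child.
    Visit C.
    At C: go right to J.
      At J: go left to V.
        V is a leaf — visit V.
      Visit J.
      At J: no right child.
  Visit A.
  At A: go right to U.
    At U: go left to N.
      At N: go left to K.
        At K: no left child.
        Visit K.
        At K: go right to G.
          At G: go left to W.
            W is a leaf — visit W.
          Visit G.
          At G: go right to B.
            B is a leaf — visit B.
      Visit N.
      At N: no right child.
    Visit U.
    At U: no right child.
Full in-order sequence: D, C, V, J, A, K, W, G, B, N, U.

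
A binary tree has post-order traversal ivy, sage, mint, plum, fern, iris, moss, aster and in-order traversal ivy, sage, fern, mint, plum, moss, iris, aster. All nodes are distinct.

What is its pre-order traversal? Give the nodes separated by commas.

aster, moss, fern, sage, ivy, plum, mint, iris

The last element of post-order is the root; it splits in-order into left and right subtrees.
Root aster: left subtree has 7 nodes {ivy, sage, fern, mint, plum, moss, iris}, right has 0 { }.
  Root moss: left subtree has 5 nodes {ivy, sage, fern, mint, plum}, right has 1 {iris}.
    Root fern: left subtree has 2 nodes {ivy, sage}, right has 2 {mint, plum}.
      Root sage: left subtree has 1 node {ivy}, right has 0 { }.
      Root plum: left subtree has 1 node {mint}, right has 0 { }.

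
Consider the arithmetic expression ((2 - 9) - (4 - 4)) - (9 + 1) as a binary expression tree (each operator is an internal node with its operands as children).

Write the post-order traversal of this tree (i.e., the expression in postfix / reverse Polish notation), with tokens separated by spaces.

2 9 - 4 4 - - 9 1 + -

Post-order on an expression tree gives postfix notation: for each operator, emit left operand, right operand, then the operator.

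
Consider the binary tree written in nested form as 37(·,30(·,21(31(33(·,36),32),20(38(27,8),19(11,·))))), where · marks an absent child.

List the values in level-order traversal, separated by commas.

37, 30, 21, 31, 20, 33, 32, 38, 19, 36, 27, 8, 11

Level-order visits nodes level by level from the root, left to right within each level.
Level 0: 37
Level 1: 30
Level 2: 21
Level 3: 31, 20
Level 4: 33, 32, 38, 19
Level 5: 36, 27, 8, 11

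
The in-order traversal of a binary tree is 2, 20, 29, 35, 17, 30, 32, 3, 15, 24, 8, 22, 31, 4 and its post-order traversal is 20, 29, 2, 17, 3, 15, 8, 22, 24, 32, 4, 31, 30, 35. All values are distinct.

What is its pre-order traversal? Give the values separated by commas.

The last element of post-order is the root; it splits in-order into left and right subtrees.
Root 35: left subtree has 3 nodes {2, 20, 29}, right has 10 {17, 30, 32, 3, 15, 24, 8, 22, 31, 4}.
  Root 2: left subtree has 0 nodes { }, right has 2 {20, 29}.
    Root 29: left subtree has 1 node {20}, right has 0 { }.
  Root 30: left subtree has 1 node {17}, right has 8 {32, 3, 15, 24, 8, 22, 31, 4}.
    Root 31: left subtree has 6 nodes {32, 3, 15, 24, 8, 22}, right has 1 {4}.
      Root 32: left subtree has 0 nodes { }, right has 5 {3, 15, 24, 8, 22}.
        Root 24: left subtree has 2 nodes {3, 15}, right has 2 {8, 22}.
          Root 15: left subtree has 1 node {3}, right has 0 { }.
          Root 22: left subtree has 1 node {8}, right has 0 { }.

35, 2, 29, 20, 30, 17, 31, 32, 24, 15, 3, 22, 8, 4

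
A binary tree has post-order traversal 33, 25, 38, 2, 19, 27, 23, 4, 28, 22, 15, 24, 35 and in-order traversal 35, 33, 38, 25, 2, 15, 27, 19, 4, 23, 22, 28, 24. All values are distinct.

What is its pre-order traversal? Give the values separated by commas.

The last element of post-order is the root; it splits in-order into left and right subtrees.
Root 35: left subtree has 0 nodes { }, right has 12 {33, 38, 25, 2, 15, 27, 19, 4, 23, 22, 28, 24}.
  Root 24: left subtree has 11 nodes {33, 38, 25, 2, 15, 27, 19, 4, 23, 22, 28}, right has 0 { }.
    Root 15: left subtree has 4 nodes {33, 38, 25, 2}, right has 6 {27, 19, 4, 23, 22, 28}.
      Root 2: left subtree has 3 nodes {33, 38, 25}, right has 0 { }.
        Root 38: left subtree has 1 node {33}, right has 1 {25}.
      Root 22: left subtree has 4 nodes {27, 19, 4, 23}, right has 1 {28}.
        Root 4: left subtree has 2 nodes {27, 19}, right has 1 {23}.
          Root 27: left subtree has 0 nodes { }, right has 1 {19}.

35, 24, 15, 2, 38, 33, 25, 22, 4, 27, 19, 23, 28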